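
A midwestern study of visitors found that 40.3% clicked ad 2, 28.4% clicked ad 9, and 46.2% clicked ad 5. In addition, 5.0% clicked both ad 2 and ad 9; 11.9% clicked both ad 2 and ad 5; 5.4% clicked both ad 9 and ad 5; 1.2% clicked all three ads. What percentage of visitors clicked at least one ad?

P(≥1) = 40.3 + 28.4 + 46.2 − 5.0 − 11.9 − 5.4 + 1.2 = 93.8%

93.8%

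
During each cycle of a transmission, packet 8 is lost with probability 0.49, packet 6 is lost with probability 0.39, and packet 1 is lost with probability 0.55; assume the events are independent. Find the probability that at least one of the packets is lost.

0.860005

Since the events are independent, P(none) is the product of the individual non-occurrence probabilities.
P(none) = (1 − 0.49) × (1 − 0.39) × (1 − 0.55) = 0.51 × 0.61 × 0.45 = 0.139995
P(at least one) = 1 − 0.139995 = 0.860005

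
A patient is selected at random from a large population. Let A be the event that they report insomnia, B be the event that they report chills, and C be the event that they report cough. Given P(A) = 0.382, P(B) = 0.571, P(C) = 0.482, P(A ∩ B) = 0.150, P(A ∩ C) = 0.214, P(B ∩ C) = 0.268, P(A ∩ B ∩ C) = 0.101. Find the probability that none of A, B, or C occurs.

Using inclusion–exclusion:
P(A ∪ B ∪ C) = 0.382 + 0.571 + 0.482 − 0.150 − 0.214 − 0.268 + 0.101 = 0.904
P(none) = 1 − 0.904 = 0.096

0.096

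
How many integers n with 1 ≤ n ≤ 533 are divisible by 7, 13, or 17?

137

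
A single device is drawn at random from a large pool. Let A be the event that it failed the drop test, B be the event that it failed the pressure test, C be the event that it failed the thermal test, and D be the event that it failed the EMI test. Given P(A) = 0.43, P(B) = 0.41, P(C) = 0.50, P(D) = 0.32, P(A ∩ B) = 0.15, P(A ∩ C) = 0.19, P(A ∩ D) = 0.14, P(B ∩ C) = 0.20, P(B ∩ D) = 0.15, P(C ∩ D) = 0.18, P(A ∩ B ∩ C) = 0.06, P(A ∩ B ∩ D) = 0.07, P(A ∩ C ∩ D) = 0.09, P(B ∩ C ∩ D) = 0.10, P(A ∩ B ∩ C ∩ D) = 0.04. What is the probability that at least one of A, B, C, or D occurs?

Using inclusion–exclusion:
P(A ∪ B ∪ C ∪ D) = 0.43 + 0.41 + 0.50 + 0.32 − 0.15 − 0.19 − 0.14 − 0.20 − 0.15 − 0.18 + 0.06 + 0.07 + 0.09 + 0.10 − 0.04 = 0.93

0.93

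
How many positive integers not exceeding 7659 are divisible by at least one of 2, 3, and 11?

3829 + 2553 + 696 − 1276 − 348 − 232 + 116 = 5338

5338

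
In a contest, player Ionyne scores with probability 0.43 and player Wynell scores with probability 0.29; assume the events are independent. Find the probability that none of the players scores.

0.4047

P(none) = (1 − 0.43) × (1 − 0.29) = 0.57 × 0.71 = 0.4047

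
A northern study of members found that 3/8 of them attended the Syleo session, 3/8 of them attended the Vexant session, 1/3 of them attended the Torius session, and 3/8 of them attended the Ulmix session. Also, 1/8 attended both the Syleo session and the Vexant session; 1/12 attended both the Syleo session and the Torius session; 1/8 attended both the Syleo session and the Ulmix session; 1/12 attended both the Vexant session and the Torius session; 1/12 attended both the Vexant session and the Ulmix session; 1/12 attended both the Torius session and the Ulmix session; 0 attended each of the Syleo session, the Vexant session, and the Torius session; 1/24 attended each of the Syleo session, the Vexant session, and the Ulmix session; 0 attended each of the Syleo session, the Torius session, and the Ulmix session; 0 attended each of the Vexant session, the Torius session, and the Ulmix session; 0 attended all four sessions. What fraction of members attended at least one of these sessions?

11/12

Using inclusion–exclusion:
P(≥1) = 3/8 + 3/8 + 1/3 + 3/8 − 1/8 − 1/12 − 1/8 − 1/12 − 1/12 − 1/12 + 0 + 1/24 + 0 + 0 − 0 = 11/12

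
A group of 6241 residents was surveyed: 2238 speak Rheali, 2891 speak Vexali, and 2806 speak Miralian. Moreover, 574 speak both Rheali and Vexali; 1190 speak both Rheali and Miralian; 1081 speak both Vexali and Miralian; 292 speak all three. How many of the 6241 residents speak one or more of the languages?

N(≥1) = 2238 + 2891 + 2806 − 574 − 1190 − 1081 + 292 = 5382

5382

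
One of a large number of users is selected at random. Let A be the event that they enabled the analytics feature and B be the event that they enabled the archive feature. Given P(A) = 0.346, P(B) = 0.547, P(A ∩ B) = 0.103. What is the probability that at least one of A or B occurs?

0.790

By inclusion–exclusion:
P(A ∪ B) = 0.346 + 0.547 − 0.103 = 0.790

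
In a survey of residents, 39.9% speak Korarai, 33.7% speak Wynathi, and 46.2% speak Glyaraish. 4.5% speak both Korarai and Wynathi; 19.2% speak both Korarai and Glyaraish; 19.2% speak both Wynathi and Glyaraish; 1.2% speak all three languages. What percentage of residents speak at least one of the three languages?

78.1%

Apply inclusion-exclusion:
P(at least one) = 39.9 + 33.7 + 46.2 − 4.5 − 19.2 − 19.2 + 1.2 = 78.1%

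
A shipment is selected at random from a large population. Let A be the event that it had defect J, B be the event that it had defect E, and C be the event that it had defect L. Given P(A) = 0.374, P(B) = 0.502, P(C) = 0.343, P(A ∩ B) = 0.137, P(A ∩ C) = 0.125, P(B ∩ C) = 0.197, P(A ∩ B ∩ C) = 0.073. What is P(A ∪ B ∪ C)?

0.833

P(A ∪ B ∪ C) = 0.374 + 0.502 + 0.343 − 0.137 − 0.125 − 0.197 + 0.073 = 0.833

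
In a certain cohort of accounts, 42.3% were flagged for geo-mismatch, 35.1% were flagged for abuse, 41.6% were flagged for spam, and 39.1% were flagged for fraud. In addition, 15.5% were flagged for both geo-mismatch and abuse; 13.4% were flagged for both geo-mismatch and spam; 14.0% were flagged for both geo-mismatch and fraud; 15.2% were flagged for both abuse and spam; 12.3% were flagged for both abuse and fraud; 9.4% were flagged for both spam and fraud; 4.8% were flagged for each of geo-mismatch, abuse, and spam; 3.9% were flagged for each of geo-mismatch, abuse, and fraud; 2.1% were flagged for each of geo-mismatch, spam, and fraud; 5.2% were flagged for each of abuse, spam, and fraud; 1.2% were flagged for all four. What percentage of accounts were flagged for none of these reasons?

By inclusion–exclusion:
P(≥1) = 42.3 + 35.1 + 41.6 + 39.1 − 15.5 − 13.4 − 14.0 − 15.2 − 12.3 − 9.4 + 4.8 + 3.9 + 2.1 + 5.2 − 1.2 = 93.1%
P(none) = 100% − 93.1% = 6.9%

6.9%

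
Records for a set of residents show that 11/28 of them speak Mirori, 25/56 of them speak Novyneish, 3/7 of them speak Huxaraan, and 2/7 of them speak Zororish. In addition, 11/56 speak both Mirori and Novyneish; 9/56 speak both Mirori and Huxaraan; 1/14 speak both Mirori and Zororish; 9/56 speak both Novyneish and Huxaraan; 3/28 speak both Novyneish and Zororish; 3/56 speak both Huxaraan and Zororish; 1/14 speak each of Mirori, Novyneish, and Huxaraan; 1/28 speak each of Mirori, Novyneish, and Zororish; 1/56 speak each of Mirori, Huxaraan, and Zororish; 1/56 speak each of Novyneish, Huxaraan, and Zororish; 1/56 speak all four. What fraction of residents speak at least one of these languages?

13/14

P(≥1) = 11/28 + 25/56 + 3/7 + 2/7 − 11/56 − 9/56 − 1/14 − 9/56 − 3/28 − 3/56 + 1/14 + 1/28 + 1/56 + 1/56 − 1/56 = 13/14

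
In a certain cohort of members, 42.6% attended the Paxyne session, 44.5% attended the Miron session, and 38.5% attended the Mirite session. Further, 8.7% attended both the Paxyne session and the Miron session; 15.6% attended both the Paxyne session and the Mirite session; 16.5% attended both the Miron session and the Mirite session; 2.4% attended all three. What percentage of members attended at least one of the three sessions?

87.2%

P(≥1) = 42.6 + 44.5 + 38.5 − 8.7 − 15.6 − 16.5 + 2.4 = 87.2%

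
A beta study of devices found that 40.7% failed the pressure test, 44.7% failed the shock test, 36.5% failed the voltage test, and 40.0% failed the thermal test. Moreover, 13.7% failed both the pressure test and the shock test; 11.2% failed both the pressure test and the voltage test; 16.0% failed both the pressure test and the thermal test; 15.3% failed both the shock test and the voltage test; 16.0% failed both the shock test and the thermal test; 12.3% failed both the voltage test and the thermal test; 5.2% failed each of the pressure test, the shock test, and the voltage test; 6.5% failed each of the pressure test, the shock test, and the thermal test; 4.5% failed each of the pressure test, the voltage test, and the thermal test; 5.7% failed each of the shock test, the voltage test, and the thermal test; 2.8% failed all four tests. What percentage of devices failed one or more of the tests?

96.5%

P(≥1) = 40.7 + 44.7 + 36.5 + 40.0 − 13.7 − 11.2 − 16.0 − 15.3 − 16.0 − 12.3 + 5.2 + 6.5 + 4.5 + 5.7 − 2.8 = 96.5%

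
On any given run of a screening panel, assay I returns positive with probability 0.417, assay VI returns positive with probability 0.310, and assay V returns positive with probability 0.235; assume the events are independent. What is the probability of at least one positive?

P(none) = (1 − 0.417) × (1 − 0.310) × (1 − 0.235) = 0.583 × 0.690 × 0.765 = 0.30773655
P(at least one) = 1 − 0.30773655 = 0.69226345

0.69226345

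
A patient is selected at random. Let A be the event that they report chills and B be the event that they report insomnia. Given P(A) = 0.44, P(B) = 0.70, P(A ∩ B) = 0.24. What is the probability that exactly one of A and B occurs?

P(exactly one) = 0.44 + 0.70 − 2·0.24 = 0.66

0.66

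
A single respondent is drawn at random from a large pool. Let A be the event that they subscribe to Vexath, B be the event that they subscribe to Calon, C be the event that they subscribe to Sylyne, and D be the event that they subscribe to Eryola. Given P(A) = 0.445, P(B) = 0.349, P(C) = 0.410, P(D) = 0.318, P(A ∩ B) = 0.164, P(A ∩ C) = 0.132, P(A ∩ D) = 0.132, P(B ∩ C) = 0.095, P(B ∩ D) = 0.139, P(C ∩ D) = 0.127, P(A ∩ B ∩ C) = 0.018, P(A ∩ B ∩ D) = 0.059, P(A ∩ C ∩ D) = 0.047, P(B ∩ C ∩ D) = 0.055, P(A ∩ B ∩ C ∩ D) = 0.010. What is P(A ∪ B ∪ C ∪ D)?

P(A ∪ B ∪ C ∪ D) = 0.445 + 0.349 + 0.410 + 0.318 − 0.164 − 0.132 − 0.132 − 0.095 − 0.139 − 0.127 + 0.018 + 0.059 + 0.047 + 0.055 − 0.010 = 0.902

0.902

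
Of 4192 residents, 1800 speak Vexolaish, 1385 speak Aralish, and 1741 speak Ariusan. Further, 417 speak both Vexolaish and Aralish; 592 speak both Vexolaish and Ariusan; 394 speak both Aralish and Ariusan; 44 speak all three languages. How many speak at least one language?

3567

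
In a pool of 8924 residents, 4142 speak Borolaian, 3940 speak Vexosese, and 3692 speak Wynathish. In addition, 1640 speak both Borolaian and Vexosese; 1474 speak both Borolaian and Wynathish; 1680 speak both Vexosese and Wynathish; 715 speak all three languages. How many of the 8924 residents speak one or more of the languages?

|union| = 4142 + 3940 + 3692 − 1640 − 1474 − 1680 + 715 = 7695

7695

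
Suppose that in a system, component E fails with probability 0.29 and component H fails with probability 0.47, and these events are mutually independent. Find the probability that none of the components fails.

Since the events are independent, P(none) is the product of the individual non-occurrence probabilities.
P(none) = (1 − 0.29) × (1 − 0.47) = 0.71 × 0.53 = 0.3763

0.3763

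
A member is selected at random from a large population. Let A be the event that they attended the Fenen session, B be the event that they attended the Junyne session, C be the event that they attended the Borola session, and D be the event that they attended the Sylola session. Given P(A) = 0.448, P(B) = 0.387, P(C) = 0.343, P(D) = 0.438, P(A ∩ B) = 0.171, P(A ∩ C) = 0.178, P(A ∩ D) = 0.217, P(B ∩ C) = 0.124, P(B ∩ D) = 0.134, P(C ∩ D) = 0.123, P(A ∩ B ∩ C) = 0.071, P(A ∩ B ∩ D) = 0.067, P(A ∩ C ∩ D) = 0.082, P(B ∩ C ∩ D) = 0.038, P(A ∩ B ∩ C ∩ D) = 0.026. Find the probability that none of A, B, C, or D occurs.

0.099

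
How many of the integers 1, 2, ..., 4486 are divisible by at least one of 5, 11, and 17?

⌊4486/5⌋ + ⌊4486/11⌋ + ⌊4486/17⌋ − ⌊4486/55⌋ − ⌊4486/85⌋ − ⌊4486/187⌋ + ⌊4486/935⌋ = 897 + 407 + 263 − 81 − 52 − 23 + 4 = 1415

1415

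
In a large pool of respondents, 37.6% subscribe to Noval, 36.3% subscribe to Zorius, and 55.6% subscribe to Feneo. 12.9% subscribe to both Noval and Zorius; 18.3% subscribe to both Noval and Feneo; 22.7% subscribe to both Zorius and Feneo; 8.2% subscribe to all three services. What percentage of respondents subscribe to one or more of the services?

83.8%

Inclusion–exclusion gives
P(≥1) = 37.6 + 36.3 + 55.6 − 12.9 − 18.3 − 22.7 + 8.2 = 83.8%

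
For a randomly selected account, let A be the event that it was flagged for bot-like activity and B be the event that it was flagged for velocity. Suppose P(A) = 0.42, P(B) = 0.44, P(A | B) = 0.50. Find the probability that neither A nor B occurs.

0.36

P(A ∩ B) = P(B)·P(A|B) = 0.44 × 0.50 = 0.22
Using inclusion–exclusion:
P(A ∪ B) = 0.42 + 0.44 − 0.22 = 0.64
P(none) = 1 − 0.64 = 0.36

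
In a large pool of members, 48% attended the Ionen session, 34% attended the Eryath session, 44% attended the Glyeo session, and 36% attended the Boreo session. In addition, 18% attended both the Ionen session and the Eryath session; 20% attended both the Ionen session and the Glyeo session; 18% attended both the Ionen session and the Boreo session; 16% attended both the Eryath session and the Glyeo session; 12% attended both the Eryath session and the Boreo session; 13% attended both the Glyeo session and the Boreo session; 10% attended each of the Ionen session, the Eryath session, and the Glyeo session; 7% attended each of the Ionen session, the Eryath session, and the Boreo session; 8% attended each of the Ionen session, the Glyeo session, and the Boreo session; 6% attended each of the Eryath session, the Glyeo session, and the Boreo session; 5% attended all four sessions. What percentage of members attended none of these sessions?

Using inclusion–exclusion:
P(at least one) = 48 + 34 + 44 + 36 − 18 − 20 − 18 − 16 − 12 − 13 + 10 + 7 + 8 + 6 − 5 = 91%
P(none) = 100% − 91% = 9%

9%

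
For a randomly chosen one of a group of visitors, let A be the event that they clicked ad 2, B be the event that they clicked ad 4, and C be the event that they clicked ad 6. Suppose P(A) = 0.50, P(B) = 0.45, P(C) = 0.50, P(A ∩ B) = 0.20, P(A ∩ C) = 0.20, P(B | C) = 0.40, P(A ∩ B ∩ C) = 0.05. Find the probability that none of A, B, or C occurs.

0.10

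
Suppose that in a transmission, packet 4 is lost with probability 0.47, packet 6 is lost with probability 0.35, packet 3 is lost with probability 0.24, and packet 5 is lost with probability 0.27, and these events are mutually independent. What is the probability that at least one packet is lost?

P(none) = (1 − 0.47) × (1 − 0.35) × (1 − 0.24) × (1 − 0.27) = 0.53 × 0.65 × 0.76 × 0.73 = 0.1911286
P(at least one) = 1 − 0.1911286 = 0.8088714

0.8088714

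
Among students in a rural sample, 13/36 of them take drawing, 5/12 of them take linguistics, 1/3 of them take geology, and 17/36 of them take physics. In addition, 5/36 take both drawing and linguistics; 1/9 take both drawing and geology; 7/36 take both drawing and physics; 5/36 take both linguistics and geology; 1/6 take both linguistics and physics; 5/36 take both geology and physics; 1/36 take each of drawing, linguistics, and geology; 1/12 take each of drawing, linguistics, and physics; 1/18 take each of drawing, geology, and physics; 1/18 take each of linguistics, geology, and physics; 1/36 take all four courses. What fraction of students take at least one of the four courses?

Using inclusion–exclusion:
P(at least one) = 13/36 + 5/12 + 1/3 + 17/36 − 5/36 − 1/9 − 7/36 − 5/36 − 1/6 − 5/36 + 1/36 + 1/12 + 1/18 + 1/18 − 1/36 = 8/9

8/9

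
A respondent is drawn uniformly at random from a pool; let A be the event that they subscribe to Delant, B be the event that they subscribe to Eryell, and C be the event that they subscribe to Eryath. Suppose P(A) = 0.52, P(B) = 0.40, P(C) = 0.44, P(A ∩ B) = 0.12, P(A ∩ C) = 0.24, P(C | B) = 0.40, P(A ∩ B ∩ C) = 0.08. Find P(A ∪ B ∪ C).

0.92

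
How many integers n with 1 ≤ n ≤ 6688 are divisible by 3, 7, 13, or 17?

3367

Using inclusion–exclusion:
2229 + 955 + 514 + 393 − 318 − 171 − 131 − 73 − 56 − 30 + 24 + 18 + 10 + 4 − 1 = 3367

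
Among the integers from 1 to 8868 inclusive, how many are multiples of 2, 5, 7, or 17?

6006

⌊8868/2⌋ + ⌊8868/5⌋ + ⌊8868/7⌋ + ⌊8868/17⌋ − ⌊8868/10⌋ − ⌊8868/14⌋ − ⌊8868/34⌋ − ⌊8868/35⌋ − ⌊8868/85⌋ − ⌊8868/119⌋ + ⌊8868/70⌋ + ⌊8868/170⌋ + ⌊8868/238⌋ + ⌊8868/595⌋ − ⌊8868/1190⌋ = 4434 + 1773 + 1266 + 521 − 886 − 633 − 260 − 253 − 104 − 74 + 126 + 52 + 37 + 14 − 7 = 6006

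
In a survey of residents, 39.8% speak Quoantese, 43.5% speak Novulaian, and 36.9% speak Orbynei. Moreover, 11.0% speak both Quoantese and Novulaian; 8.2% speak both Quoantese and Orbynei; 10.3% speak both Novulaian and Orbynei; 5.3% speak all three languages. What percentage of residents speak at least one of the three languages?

By inclusion–exclusion:
P(union) = 39.8 + 43.5 + 36.9 − 11.0 − 8.2 − 10.3 + 5.3 = 96.0%

96.0%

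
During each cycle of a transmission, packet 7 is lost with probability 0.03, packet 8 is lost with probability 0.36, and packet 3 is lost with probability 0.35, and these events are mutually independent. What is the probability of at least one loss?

0.59648

P(none) = (1 − 0.03) × (1 − 0.36) × (1 − 0.35) = 0.97 × 0.64 × 0.65 = 0.40352
P(at least one) = 1 − 0.40352 = 0.59648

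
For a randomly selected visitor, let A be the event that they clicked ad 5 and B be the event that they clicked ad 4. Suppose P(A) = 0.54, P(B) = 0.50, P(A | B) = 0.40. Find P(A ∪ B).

P(A ∩ B) = P(B)·P(A|B) = 0.50 × 0.40 = 0.20
P(A ∪ B) = 0.54 + 0.50 − 0.20 = 0.84

0.84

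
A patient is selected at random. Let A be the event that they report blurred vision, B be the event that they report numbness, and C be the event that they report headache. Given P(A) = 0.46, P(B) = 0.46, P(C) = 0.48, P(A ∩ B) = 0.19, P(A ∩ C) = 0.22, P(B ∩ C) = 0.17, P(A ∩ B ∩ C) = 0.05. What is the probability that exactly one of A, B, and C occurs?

0.39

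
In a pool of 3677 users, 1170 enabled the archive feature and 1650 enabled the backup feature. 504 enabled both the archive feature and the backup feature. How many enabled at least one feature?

2316

Using inclusion–exclusion:
N(≥1) = 1170 + 1650 − 504 = 2316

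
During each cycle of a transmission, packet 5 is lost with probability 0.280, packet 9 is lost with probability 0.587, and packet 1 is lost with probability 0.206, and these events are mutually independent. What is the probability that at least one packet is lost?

P(none) = (1 − 0.280) × (1 − 0.587) × (1 − 0.206) = 0.720 × 0.413 × 0.794 = 0.23610384
P(at least one) = 1 − 0.23610384 = 0.76389616

0.76389616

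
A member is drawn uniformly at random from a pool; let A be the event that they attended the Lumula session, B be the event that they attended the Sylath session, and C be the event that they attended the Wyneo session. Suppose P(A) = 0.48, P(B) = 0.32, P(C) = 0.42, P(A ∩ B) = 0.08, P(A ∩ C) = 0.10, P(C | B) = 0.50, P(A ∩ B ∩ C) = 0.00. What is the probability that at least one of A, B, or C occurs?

P(B ∩ C) = P(B)·P(C|B) = 0.32 × 0.50 = 0.16
Using inclusion–exclusion:
P(A ∪ B ∪ C) = 0.48 + 0.32 + 0.42 − 0.08 − 0.10 − 0.16 + 0.00 = 0.88

0.88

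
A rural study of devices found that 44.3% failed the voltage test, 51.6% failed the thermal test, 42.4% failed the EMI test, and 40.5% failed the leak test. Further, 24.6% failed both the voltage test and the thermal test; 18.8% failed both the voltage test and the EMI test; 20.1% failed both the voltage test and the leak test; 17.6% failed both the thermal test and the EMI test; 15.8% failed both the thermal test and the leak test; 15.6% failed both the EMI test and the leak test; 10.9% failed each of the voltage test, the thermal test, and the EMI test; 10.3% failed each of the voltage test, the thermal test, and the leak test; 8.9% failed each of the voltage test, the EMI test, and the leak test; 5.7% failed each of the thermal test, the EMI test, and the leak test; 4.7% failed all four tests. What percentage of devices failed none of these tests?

2.6%

P(at least one) = 44.3 + 51.6 + 42.4 + 40.5 − 24.6 − 18.8 − 20.1 − 17.6 − 15.8 − 15.6 + 10.9 + 10.3 + 8.9 + 5.7 − 4.7 = 97.4%
P(none) = 100% − 97.4% = 2.6%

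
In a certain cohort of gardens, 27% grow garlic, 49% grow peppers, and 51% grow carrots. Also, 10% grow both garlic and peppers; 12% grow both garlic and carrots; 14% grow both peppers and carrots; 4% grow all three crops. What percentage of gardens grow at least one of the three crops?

95%

By inclusion-exclusion,
P(union) = 27 + 49 + 51 − 10 − 12 − 14 + 4 = 95%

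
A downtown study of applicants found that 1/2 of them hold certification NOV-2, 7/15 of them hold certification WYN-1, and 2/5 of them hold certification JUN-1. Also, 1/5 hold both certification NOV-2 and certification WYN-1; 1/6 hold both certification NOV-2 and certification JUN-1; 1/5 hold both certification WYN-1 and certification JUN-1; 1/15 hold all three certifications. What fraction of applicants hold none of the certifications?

Inclusion–exclusion gives
P(at least one) = 1/2 + 7/15 + 2/5 − 1/5 − 1/6 − 1/5 + 1/15 = 13/15
P(none) = 1 − 13/15 = 2/15

2/15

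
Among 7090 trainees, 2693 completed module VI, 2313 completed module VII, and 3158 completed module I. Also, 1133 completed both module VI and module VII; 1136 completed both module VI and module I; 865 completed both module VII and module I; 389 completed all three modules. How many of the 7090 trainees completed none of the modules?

1671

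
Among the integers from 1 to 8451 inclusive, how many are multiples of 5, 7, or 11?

1690 + 1207 + 768 − 241 − 153 − 109 + 21 = 3183

3183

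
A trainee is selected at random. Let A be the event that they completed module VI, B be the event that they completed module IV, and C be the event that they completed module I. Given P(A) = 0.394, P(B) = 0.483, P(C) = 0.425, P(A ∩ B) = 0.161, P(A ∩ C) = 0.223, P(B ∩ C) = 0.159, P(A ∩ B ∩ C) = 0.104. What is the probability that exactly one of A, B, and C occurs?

P(exactly one) = 0.394 + 0.483 + 0.425 − 2·0.161 − 2·0.223 − 2·0.159 + 3·0.104 = 0.528

0.528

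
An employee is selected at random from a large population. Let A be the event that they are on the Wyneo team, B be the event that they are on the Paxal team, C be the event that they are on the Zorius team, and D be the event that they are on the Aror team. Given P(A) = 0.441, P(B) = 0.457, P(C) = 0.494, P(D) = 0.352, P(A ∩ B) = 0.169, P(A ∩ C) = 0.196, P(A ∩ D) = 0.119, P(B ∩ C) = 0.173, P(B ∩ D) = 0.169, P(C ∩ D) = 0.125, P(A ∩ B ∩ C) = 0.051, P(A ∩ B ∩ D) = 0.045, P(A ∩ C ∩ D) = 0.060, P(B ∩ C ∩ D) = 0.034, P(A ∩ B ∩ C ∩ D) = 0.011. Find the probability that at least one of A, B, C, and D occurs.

0.972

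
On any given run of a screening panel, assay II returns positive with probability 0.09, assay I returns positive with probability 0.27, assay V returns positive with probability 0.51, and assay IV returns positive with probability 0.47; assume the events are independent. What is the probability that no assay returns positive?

0.17251871

P(none) = (1 − 0.09) × (1 − 0.27) × (1 − 0.51) × (1 − 0.47) = 0.91 × 0.73 × 0.49 × 0.53 = 0.17251871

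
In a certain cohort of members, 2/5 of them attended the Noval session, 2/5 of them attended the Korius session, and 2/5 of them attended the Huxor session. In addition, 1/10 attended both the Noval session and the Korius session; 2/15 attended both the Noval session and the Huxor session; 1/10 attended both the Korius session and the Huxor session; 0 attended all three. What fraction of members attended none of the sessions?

Inclusion–exclusion gives
P(≥1) = 2/5 + 2/5 + 2/5 − 1/10 − 2/15 − 1/10 + 0 = 13/15
P(none) = 1 − 13/15 = 2/15

2/15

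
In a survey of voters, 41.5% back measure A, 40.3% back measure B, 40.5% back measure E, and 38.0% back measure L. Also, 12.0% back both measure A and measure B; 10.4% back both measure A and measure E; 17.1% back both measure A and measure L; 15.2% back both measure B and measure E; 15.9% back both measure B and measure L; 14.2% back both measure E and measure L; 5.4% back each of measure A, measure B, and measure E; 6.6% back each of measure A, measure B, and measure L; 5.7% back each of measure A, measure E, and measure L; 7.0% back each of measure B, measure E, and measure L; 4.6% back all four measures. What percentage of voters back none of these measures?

Inclusion–exclusion gives
P(≥1) = 41.5 + 40.3 + 40.5 + 38.0 − 12.0 − 10.4 − 17.1 − 15.2 − 15.9 − 14.2 + 5.4 + 6.6 + 5.7 + 7.0 − 4.6 = 95.6%
P(none) = 100% − 95.6% = 4.4%

4.4%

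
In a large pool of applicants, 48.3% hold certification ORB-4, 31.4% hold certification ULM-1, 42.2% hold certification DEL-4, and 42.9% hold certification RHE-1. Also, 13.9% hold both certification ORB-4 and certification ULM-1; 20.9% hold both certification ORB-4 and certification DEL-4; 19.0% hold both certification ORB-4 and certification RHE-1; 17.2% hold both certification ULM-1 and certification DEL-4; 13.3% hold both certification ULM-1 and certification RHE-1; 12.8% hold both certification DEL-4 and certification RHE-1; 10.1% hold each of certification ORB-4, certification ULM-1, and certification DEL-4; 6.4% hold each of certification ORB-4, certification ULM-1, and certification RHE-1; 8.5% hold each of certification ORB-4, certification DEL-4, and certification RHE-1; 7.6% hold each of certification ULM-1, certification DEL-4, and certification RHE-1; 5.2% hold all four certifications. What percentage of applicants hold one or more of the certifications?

By inclusion-exclusion,
P(at least one) = 48.3 + 31.4 + 42.2 + 42.9 − 13.9 − 20.9 − 19.0 − 17.2 − 13.3 − 12.8 + 10.1 + 6.4 + 8.5 + 7.6 − 5.2 = 95.1%

95.1%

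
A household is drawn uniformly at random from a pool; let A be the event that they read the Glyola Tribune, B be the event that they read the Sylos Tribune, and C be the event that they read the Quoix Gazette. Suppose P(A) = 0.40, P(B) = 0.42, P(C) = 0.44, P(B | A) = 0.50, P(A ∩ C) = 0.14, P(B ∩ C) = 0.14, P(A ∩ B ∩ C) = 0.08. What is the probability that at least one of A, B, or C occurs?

0.86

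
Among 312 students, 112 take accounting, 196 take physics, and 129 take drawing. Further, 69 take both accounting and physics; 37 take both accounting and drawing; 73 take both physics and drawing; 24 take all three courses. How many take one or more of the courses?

282

|union| = 112 + 196 + 129 − 69 − 37 − 73 + 24 = 282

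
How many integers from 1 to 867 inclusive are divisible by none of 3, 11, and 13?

486

Apply inclusion-exclusion:
289 + 78 + 66 − 26 − 22 − 6 + 2 = 381
867 − 381 = 486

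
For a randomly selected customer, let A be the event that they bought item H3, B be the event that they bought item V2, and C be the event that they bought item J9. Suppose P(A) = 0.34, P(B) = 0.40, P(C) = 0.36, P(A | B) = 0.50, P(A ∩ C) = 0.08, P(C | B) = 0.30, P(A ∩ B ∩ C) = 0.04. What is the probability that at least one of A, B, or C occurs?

0.74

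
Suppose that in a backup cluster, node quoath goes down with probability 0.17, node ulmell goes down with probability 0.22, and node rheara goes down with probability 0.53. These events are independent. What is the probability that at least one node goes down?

0.695722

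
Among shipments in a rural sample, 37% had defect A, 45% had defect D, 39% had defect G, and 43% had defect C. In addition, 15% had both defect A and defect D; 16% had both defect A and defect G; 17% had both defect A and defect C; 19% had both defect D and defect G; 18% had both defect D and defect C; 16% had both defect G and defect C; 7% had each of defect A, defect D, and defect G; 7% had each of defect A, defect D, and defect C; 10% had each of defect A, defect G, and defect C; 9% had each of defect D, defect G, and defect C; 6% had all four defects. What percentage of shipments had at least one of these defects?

90%

P(at least one) = 37 + 45 + 39 + 43 − 15 − 16 − 17 − 19 − 18 − 16 + 7 + 7 + 10 + 9 − 6 = 90%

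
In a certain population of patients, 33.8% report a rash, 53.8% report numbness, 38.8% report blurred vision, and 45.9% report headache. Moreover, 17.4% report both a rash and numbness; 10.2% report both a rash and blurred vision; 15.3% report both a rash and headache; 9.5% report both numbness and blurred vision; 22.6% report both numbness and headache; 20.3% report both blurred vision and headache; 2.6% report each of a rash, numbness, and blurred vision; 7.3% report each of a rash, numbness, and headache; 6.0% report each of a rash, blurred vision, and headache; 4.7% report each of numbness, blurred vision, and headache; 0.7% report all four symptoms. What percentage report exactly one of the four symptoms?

40.7%

Using the inclusion–exclusion count for exactly one event:
P(exactly one) = 33.8 + 53.8 + 38.8 + 45.9 − 2·17.4 − 2·10.2 − 2·15.3 − 2·9.5 − 2·22.6 − 2·20.3 + 3·2.6 + 3·7.3 + 3·6.0 + 3·4.7 − 4·0.7 = 40.7%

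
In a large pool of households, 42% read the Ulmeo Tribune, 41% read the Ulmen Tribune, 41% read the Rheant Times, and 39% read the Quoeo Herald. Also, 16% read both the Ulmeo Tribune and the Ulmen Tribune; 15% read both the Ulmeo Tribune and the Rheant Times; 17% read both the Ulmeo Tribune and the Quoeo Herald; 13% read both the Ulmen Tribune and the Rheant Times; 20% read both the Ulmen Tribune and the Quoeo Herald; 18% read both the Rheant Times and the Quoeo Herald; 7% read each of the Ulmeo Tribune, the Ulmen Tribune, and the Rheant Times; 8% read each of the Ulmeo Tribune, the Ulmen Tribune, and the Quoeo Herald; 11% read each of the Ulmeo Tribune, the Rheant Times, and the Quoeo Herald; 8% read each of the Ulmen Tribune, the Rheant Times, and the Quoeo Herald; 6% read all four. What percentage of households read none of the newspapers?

8%

Apply inclusion-exclusion:
P(at least one) = 42 + 41 + 41 + 39 − 16 − 15 − 17 − 13 − 20 − 18 + 7 + 8 + 11 + 8 − 6 = 92%
P(none) = 100% − 92% = 8%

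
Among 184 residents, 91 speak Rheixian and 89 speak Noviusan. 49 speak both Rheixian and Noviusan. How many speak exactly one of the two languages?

82

Using the inclusion–exclusion count for exactly one event:
|exactly one| = 91 + 89 − 2·49 = 82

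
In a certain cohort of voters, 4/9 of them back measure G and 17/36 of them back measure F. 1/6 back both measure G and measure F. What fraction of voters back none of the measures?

By inclusion–exclusion:
P(≥1) = 4/9 + 17/36 − 1/6 = 3/4
P(none) = 1 − 3/4 = 1/4

1/4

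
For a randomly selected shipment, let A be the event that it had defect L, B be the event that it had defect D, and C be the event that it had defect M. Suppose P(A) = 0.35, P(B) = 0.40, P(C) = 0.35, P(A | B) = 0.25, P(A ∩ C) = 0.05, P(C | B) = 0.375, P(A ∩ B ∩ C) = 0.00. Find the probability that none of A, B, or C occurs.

0.20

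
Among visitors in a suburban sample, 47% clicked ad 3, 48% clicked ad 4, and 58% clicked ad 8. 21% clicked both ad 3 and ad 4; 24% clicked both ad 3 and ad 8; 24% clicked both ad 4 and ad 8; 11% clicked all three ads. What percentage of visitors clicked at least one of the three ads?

95%

P(union) = 47 + 48 + 58 − 21 − 24 − 24 + 11 = 95%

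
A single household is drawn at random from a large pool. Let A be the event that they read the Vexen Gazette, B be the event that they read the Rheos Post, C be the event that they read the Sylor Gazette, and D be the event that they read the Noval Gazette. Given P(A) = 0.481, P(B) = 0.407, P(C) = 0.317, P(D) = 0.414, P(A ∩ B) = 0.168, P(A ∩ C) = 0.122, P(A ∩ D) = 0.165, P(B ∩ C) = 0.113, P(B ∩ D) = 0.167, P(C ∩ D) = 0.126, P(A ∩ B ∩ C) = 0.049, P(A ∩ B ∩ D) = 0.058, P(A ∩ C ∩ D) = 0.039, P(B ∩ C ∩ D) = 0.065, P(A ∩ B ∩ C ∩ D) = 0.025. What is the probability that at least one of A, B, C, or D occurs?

0.944

P(A ∪ B ∪ C ∪ D) = 0.481 + 0.407 + 0.317 + 0.414 − 0.168 − 0.122 − 0.165 − 0.113 − 0.167 − 0.126 + 0.049 + 0.058 + 0.039 + 0.065 − 0.025 = 0.944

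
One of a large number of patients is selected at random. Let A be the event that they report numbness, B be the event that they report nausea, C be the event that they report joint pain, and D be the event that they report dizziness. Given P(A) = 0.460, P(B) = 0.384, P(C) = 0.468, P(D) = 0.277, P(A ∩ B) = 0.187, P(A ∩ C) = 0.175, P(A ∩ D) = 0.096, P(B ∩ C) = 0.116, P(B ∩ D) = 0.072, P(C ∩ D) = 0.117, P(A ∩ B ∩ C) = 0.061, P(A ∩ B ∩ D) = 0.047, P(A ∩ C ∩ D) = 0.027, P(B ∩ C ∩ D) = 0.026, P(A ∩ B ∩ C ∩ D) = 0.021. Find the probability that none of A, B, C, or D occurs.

By inclusion-exclusion,
P(A ∪ B ∪ C ∪ D) = 0.460 + 0.384 + 0.468 + 0.277 − 0.187 − 0.175 − 0.096 − 0.116 − 0.072 − 0.117 + 0.061 + 0.047 + 0.027 + 0.026 − 0.021 = 0.966
P(none) = 1 − 0.966 = 0.034

0.034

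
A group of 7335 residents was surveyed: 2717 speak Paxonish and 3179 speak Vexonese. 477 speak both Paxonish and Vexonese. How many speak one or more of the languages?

5419

Apply inclusion-exclusion:
N(≥1) = 2717 + 3179 − 477 = 5419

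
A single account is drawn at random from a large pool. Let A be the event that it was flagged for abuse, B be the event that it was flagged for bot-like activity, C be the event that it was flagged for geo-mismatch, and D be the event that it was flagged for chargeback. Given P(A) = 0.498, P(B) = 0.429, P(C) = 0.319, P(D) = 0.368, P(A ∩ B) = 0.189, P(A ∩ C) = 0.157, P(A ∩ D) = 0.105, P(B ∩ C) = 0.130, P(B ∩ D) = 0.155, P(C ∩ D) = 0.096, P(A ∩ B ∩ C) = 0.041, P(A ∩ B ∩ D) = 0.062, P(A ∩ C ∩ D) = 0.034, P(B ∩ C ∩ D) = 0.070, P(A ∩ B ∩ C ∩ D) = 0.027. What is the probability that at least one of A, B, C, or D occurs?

Apply inclusion-exclusion:
P(A ∪ B ∪ C ∪ D) = 0.498 + 0.429 + 0.319 + 0.368 − 0.189 − 0.157 − 0.105 − 0.130 − 0.155 − 0.096 + 0.041 + 0.062 + 0.034 + 0.070 − 0.027 = 0.962

0.962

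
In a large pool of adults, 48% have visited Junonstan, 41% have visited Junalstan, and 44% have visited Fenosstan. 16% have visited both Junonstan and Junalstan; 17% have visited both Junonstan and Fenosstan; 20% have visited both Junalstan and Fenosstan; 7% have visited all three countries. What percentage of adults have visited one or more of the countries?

By inclusion-exclusion,
P(≥1) = 48 + 41 + 44 − 16 − 17 − 20 + 7 = 87%

87%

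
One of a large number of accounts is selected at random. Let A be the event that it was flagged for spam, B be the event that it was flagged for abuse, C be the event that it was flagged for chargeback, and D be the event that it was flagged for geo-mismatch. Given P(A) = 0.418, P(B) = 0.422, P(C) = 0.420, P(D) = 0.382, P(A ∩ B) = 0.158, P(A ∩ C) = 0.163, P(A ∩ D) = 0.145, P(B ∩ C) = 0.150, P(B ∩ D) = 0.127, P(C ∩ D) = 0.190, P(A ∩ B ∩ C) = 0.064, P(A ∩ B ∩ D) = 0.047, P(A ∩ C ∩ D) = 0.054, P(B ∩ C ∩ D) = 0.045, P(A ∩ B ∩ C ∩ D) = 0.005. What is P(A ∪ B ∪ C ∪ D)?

0.914

By inclusion-exclusion,
P(A ∪ B ∪ C ∪ D) = 0.418 + 0.422 + 0.420 + 0.382 − 0.158 − 0.163 − 0.145 − 0.150 − 0.127 − 0.190 + 0.064 + 0.047 + 0.054 + 0.045 − 0.005 = 0.914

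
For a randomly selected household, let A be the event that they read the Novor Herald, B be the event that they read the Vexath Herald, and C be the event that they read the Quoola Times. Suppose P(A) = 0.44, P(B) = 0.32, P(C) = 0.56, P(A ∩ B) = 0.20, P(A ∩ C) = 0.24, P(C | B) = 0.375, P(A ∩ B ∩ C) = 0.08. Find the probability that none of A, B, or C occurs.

0.16

P(B ∩ C) = P(B)·P(C|B) = 0.32 × 0.375 = 0.12
By inclusion–exclusion:
P(A ∪ B ∪ C) = 0.44 + 0.32 + 0.56 − 0.20 − 0.24 − 0.12 + 0.08 = 0.84
P(none) = 1 − 0.84 = 0.16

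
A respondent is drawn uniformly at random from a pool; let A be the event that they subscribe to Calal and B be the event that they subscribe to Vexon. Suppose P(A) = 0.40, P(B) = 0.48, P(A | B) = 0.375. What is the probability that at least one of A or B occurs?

0.70

P(A ∩ B) = P(B)·P(A|B) = 0.48 × 0.375 = 0.18
Using inclusion–exclusion:
P(A ∪ B) = 0.40 + 0.48 − 0.18 = 0.70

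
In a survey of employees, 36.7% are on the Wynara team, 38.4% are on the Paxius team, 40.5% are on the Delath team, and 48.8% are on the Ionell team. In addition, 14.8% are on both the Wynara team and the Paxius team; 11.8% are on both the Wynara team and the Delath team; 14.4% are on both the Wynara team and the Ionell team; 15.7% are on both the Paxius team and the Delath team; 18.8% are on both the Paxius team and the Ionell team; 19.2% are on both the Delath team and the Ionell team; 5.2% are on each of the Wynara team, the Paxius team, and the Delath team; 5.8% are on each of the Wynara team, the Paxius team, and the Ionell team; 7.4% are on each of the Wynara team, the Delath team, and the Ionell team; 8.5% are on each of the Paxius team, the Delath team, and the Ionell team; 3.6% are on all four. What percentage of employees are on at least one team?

Using inclusion–exclusion:
P(at least one) = 36.7 + 38.4 + 40.5 + 48.8 − 14.8 − 11.8 − 14.4 − 15.7 − 18.8 − 19.2 + 5.2 + 5.8 + 7.4 + 8.5 − 3.6 = 93.0%

93.0%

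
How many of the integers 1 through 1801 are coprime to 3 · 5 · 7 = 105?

Inclusion–exclusion gives
600 + 360 + 257 − 120 − 85 − 51 + 17 = 978
1801 − 978 = 823

823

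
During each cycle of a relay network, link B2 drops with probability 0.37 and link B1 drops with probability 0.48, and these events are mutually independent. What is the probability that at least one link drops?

0.6724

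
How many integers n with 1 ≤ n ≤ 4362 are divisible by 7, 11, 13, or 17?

Inclusion–exclusion gives
floor(4362/7) + floor(4362/11) + floor(4362/13) + floor(4362/17) − floor(4362/77) − floor(4362/91) − floor(4362/119) − floor(4362/143) − floor(4362/187) − floor(4362/221) + floor(4362/1001) + floor(4362/1309) + floor(4362/1547) + floor(4362/2431) − floor(4362/17017) = 623 + 396 + 335 + 256 − 56 − 47 − 36 − 30 − 23 − 19 + 4 + 3 + 2 + 1 − 0 = 1409

1409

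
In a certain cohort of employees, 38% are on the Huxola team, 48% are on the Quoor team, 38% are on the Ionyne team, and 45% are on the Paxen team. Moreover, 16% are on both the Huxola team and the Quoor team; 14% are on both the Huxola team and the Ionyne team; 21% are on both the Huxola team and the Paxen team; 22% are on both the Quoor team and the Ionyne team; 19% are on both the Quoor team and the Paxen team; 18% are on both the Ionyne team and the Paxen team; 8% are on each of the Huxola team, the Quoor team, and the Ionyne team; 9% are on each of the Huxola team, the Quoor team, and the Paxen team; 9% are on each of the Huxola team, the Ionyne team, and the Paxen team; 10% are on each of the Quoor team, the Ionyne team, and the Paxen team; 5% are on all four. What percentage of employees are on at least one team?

Inclusion–exclusion gives
P(union) = 38 + 48 + 38 + 45 − 16 − 14 − 21 − 22 − 19 − 18 + 8 + 9 + 9 + 10 − 5 = 90%

90%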